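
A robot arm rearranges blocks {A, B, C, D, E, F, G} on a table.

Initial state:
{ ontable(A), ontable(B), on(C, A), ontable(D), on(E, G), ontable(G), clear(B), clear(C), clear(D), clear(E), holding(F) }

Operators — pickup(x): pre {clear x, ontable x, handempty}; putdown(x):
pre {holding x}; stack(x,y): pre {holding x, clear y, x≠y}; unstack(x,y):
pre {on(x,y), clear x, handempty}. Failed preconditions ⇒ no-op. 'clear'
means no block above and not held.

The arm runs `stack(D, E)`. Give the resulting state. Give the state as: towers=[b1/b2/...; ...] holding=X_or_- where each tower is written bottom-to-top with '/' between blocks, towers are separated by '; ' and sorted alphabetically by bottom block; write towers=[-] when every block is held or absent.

before: towers=[A/C; B; D; G/E] holding=F
pre[stack(D, E)]: holding(D) ✗, clear(E) ✓, D≠E ✓
holding(D) unmet → stack(D, E) is a no-op
after:  towers=[A/C; B; D; G/E] holding=F

towers=[A/C; B; D; G/E] holding=F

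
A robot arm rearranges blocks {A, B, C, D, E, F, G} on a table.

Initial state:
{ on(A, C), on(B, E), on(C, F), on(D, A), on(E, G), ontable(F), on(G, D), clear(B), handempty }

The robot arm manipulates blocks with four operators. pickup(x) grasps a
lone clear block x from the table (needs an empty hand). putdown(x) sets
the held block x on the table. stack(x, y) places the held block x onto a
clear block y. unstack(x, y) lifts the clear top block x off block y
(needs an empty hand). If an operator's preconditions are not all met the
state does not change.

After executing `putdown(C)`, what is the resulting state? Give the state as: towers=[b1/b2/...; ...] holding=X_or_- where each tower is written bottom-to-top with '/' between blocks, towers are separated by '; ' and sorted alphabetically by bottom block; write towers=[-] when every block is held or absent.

towers=[F/C/A/D/G/E/B] holding=-

before: towers=[F/C/A/D/G/E/B] holding=-
pre[putdown(C)]: holding(C) no
holding(C) unmet → putdown(C) is a no-op
after:  towers=[F/C/A/D/G/E/B] holding=-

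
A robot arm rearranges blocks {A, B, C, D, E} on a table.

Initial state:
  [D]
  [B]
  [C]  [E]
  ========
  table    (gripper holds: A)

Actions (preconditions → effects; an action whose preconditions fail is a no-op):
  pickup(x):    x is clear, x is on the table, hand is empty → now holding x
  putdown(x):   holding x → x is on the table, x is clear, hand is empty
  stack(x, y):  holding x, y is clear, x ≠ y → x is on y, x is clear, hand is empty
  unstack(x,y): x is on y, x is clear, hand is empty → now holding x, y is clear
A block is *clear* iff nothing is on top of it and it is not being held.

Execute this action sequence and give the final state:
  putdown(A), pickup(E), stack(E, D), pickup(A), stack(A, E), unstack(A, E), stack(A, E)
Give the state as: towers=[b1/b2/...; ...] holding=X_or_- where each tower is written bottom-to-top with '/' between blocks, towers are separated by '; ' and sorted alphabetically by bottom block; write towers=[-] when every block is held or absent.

towers=[C/B/D/E/A] holding=-

step 1 (putdown(A)): towers=[A; C/B/D; E] holding=-
step 2 (pickup(E)): towers=[A; C/B/D] holding=E
step 3 (stack(E, D)): towers=[A; C/B/D/E] holding=-
step 4 (pickup(A)): towers=[C/B/D/E] holding=A
step 5 (stack(A, E)): towers=[C/B/D/E/A] holding=-
step 6 (unstack(A, E)): towers=[C/B/D/E] holding=A
step 7 (stack(A, E)): towers=[C/B/D/E/A] holding=-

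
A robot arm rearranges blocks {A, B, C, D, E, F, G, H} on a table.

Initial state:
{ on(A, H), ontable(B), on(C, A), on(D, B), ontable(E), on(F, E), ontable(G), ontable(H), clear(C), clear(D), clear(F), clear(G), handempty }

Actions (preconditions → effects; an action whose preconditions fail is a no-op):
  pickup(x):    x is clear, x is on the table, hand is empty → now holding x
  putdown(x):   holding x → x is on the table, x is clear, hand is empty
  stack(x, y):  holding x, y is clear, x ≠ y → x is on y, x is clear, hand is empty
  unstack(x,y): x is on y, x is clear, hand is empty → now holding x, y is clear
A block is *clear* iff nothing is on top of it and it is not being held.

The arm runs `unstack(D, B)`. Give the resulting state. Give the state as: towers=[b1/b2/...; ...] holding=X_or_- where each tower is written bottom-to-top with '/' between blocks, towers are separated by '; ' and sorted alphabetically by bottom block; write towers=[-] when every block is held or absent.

before: towers=[B/D; E/F; G; H/A/C] holding=-
pre[unstack(D, B)]: on(D,B) ✓, clear(D) ✓, handempty ✓
all met → apply unstack(D, B)
after:  towers=[B; E/F; G; H/A/C] holding=D

towers=[B; E/F; G; H/A/C] holding=D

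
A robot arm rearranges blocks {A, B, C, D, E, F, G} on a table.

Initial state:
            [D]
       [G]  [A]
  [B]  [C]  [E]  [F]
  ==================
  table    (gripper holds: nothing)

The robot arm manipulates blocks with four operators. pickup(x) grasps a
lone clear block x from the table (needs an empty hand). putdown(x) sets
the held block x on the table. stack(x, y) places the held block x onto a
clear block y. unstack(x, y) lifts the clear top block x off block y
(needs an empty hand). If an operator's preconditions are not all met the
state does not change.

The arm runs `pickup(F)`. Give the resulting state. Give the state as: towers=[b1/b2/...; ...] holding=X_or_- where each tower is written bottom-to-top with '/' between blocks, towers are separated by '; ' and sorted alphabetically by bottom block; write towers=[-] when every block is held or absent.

towers=[B; C/G; E/A/D] holding=F

before: towers=[B; C/G; E/A/D; F] holding=-
pre[pickup(F)]: clear(F) ok, ontable(F) ok, handempty ok
all met → apply pickup(F)
after:  towers=[B; C/G; E/A/D] holding=F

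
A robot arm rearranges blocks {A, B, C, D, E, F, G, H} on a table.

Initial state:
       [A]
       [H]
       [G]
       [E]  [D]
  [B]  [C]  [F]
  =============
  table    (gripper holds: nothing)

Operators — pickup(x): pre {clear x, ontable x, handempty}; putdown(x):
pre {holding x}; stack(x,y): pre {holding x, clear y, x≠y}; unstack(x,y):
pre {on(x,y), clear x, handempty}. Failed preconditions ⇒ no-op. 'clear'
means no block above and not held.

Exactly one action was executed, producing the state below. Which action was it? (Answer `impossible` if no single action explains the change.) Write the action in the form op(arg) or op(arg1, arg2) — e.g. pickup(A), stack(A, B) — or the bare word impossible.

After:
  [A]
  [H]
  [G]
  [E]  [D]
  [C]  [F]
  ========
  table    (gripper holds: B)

target: towers=[C/E/G/H/A; F/D] holding=B
     unstack(A, H) → towers=[B; C/E/G/H; F/D] holding=A
         pickup(B) → towers=[C/E/G/H/A; F/D] holding=B  ← match
     unstack(D, F) → towers=[B; C/E/G/H/A; F] holding=D

pickup(B)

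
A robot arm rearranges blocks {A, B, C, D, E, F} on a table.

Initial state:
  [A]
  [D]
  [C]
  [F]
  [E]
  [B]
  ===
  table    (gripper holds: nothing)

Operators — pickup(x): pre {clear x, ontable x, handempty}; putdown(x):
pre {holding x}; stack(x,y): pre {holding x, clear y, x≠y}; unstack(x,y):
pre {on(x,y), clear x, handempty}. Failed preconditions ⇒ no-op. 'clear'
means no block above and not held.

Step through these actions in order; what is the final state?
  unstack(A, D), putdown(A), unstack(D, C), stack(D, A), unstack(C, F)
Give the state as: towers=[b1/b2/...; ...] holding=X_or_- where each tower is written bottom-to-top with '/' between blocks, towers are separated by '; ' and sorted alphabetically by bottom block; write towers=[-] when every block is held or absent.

step 1 (unstack(A, D)): towers=[B/E/F/C/D] holding=A
step 2 (putdown(A)): towers=[A; B/E/F/C/D] holding=-
step 3 (unstack(D, C)): towers=[A; B/E/F/C] holding=D
step 4 (stack(D, A)): towers=[A/D; B/E/F/C] holding=-
step 5 (unstack(C, F)): towers=[A/D; B/E/F] holding=C

towers=[A/D; B/E/F] holding=C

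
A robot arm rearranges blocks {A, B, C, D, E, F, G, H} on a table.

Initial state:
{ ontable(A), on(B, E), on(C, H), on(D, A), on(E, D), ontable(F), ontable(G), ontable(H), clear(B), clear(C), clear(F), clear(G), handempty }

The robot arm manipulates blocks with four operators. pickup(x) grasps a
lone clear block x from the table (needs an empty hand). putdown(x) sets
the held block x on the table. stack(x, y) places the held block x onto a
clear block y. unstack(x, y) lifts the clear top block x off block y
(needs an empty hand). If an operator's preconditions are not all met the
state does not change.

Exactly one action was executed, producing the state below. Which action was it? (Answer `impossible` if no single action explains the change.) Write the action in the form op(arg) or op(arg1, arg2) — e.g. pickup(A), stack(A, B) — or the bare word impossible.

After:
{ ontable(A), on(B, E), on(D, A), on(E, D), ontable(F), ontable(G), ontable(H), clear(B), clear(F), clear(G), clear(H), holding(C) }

target: towers=[A/D/E/B; F; G; H] holding=C
         pickup(G) → towers=[A/D/E/B; F; H/C] holding=G
     unstack(B, E) → towers=[A/D/E; F; G; H/C] holding=B
         pickup(F) → towers=[A/D/E/B; G; H/C] holding=F
     unstack(C, H) → towers=[A/D/E/B; F; G; H] holding=C  ← match

unstack(C, H)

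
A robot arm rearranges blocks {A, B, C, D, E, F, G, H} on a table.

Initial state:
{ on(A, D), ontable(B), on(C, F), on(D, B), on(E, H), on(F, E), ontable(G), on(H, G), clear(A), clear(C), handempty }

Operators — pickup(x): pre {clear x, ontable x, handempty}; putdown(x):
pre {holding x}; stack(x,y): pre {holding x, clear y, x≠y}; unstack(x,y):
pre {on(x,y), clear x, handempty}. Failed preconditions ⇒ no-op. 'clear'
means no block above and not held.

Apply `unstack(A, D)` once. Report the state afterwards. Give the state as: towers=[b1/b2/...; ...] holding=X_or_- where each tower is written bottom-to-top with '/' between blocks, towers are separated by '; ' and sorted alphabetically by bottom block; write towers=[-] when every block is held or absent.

before: towers=[B/D/A; G/H/E/F/C] holding=-
pre[unstack(A, D)]: on(A,D) yes, clear(A) yes, handempty yes
all met → apply unstack(A, D)
after:  towers=[B/D; G/H/E/F/C] holding=A

towers=[B/D; G/H/E/F/C] holding=A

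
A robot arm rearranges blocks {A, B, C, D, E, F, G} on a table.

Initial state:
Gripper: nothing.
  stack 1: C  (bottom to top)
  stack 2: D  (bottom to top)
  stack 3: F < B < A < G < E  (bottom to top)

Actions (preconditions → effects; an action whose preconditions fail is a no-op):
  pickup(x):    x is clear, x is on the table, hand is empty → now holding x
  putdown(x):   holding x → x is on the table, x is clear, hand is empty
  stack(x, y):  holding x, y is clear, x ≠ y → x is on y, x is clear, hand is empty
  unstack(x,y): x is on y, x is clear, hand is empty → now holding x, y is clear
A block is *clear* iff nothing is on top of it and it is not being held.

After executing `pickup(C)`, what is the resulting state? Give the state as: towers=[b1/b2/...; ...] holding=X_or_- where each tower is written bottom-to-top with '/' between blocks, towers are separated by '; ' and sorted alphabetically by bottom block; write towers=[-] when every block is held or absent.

towers=[D; F/B/A/G/E] holding=C

before: towers=[C; D; F/B/A/G/E] holding=-
pre[pickup(C)]: clear(C) ✓, ontable(C) ✓, handempty ✓
all met → apply pickup(C)
after:  towers=[D; F/B/A/G/E] holding=C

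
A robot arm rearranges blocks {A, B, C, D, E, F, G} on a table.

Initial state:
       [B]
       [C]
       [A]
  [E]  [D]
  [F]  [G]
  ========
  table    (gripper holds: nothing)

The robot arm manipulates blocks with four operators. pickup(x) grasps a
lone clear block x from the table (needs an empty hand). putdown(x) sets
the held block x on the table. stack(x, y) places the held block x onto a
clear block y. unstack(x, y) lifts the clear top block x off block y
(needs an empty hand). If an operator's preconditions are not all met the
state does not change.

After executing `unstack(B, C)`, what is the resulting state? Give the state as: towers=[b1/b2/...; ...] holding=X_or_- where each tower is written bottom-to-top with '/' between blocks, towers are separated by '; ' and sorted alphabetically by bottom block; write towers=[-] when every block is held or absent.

before: towers=[F/E; G/D/A/C/B] holding=-
pre[unstack(B, C)]: on(B,C) yes, clear(B) yes, handempty yes
all met → apply unstack(B, C)
after:  towers=[F/E; G/D/A/C] holding=B

towers=[F/E; G/D/A/C] holding=B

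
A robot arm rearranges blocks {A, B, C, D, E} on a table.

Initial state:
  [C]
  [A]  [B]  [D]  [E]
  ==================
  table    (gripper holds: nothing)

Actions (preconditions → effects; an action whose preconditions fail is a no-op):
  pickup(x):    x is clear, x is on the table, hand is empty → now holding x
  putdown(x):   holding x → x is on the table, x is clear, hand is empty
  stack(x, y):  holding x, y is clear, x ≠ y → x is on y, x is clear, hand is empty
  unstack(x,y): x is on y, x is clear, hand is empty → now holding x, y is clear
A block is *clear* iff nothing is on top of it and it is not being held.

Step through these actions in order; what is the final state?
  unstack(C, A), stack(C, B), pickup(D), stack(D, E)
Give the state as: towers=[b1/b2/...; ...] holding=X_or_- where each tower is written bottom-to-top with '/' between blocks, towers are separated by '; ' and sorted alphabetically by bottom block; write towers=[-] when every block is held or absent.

towers=[A; B/C; E/D] holding=-

step 1 (unstack(C, A)): towers=[A; B; D; E] holding=C
step 2 (stack(C, B)): towers=[A; B/C; D; E] holding=-
step 3 (pickup(D)): towers=[A; B/C; E] holding=D
step 4 (stack(D, E)): towers=[A; B/C; E/D] holding=-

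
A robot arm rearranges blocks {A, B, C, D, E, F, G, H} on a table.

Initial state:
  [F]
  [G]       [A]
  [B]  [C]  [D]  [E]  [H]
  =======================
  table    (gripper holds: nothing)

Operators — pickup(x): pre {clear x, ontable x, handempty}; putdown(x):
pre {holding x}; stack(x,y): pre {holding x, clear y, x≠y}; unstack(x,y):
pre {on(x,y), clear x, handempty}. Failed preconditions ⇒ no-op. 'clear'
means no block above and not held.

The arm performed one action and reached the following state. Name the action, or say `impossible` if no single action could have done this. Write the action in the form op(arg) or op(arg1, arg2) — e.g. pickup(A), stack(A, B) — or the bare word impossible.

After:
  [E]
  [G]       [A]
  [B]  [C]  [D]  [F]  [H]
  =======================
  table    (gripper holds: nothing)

impossible

target: towers=[B/G/E; C; D/A; F; H] holding=-
     unstack(A, D) → towers=[B/G/F; C; D; E; H] holding=A
         pickup(E) → towers=[B/G/F; C; D/A; H] holding=E
         pickup(H) → towers=[B/G/F; C; D/A; E] holding=H
     unstack(F, G) → towers=[B/G; C; D/A; E; H] holding=F
         pickup(C) → towers=[B/G/F; D/A; E; H] holding=C
none of the 5 applicable actions match → impossible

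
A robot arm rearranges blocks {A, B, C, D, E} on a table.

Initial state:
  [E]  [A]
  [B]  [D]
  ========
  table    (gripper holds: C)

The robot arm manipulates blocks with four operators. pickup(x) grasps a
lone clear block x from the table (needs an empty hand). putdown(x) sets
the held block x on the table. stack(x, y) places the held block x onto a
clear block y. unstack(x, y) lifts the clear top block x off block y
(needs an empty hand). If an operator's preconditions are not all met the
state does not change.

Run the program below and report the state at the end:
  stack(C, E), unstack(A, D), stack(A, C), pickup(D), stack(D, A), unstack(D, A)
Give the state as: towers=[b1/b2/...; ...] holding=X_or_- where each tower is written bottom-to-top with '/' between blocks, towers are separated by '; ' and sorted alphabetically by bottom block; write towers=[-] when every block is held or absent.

step 1 (stack(C, E)): towers=[B/E/C; D/A] holding=-
step 2 (unstack(A, D)): towers=[B/E/C; D] holding=A
step 3 (stack(A, C)): towers=[B/E/C/A; D] holding=-
step 4 (pickup(D)): towers=[B/E/C/A] holding=D
step 5 (stack(D, A)): towers=[B/E/C/A/D] holding=-
step 6 (unstack(D, A)): towers=[B/E/C/A] holding=D

towers=[B/E/C/A] holding=D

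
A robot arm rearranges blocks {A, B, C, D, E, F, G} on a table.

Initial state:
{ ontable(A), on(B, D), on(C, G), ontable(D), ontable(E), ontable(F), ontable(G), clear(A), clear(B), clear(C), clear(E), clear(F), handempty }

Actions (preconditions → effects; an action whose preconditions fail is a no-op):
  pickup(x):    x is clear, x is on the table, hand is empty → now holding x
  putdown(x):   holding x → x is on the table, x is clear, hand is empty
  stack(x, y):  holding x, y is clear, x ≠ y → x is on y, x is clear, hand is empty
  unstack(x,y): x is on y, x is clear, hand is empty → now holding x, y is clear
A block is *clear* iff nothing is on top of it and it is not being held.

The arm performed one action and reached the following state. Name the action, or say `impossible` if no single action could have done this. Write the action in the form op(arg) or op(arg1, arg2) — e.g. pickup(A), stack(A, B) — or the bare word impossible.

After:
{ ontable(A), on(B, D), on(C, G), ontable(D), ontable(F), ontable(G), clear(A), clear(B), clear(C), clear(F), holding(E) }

target: towers=[A; D/B; F; G/C] holding=E
     unstack(B, D) → towers=[A; D; E; F; G/C] holding=B
         pickup(F) → towers=[A; D/B; E; G/C] holding=F
         pickup(A) → towers=[D/B; E; F; G/C] holding=A
         pickup(E) → towers=[A; D/B; F; G/C] holding=E  ← match
     unstack(C, G) → towers=[A; D/B; E; F; G] holding=C

pickup(E)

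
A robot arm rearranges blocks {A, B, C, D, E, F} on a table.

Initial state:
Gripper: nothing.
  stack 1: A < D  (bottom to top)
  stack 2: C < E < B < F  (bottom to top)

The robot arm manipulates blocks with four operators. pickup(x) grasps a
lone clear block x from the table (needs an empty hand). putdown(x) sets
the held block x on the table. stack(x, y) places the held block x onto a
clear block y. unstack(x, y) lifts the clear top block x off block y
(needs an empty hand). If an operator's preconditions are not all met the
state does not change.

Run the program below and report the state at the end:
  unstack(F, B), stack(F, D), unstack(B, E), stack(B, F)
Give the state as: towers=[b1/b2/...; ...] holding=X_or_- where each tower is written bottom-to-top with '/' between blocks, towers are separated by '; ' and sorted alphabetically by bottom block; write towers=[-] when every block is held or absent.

step 1 (unstack(F, B)): towers=[A/D; C/E/B] holding=F
step 2 (stack(F, D)): towers=[A/D/F; C/E/B] holding=-
step 3 (unstack(B, E)): towers=[A/D/F; C/E] holding=B
step 4 (stack(B, F)): towers=[A/D/F/B; C/E] holding=-

towers=[A/D/F/B; C/E] holding=-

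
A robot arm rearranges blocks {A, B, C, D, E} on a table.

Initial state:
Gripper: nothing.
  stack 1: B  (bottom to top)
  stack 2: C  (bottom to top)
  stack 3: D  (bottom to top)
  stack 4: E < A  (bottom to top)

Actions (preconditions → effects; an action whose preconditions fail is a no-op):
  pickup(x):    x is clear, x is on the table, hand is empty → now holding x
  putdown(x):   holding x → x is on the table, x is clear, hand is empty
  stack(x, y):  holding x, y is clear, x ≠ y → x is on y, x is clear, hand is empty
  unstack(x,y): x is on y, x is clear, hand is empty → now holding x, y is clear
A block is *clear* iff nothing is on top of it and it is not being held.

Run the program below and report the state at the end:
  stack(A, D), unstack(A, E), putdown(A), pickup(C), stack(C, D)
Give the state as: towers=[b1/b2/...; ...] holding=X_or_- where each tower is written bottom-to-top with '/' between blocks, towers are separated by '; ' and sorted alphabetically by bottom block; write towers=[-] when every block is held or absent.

towers=[A; B; D/C; E] holding=-

step 1 (stack(A, D)) [no-op]: towers=[B; C; D; E/A] holding=-
step 2 (unstack(A, E)): towers=[B; C; D; E] holding=A
step 3 (putdown(A)): towers=[A; B; C; D; E] holding=-
step 4 (pickup(C)): towers=[A; B; D; E] holding=C
step 5 (stack(C, D)): towers=[A; B; D/C; E] holding=-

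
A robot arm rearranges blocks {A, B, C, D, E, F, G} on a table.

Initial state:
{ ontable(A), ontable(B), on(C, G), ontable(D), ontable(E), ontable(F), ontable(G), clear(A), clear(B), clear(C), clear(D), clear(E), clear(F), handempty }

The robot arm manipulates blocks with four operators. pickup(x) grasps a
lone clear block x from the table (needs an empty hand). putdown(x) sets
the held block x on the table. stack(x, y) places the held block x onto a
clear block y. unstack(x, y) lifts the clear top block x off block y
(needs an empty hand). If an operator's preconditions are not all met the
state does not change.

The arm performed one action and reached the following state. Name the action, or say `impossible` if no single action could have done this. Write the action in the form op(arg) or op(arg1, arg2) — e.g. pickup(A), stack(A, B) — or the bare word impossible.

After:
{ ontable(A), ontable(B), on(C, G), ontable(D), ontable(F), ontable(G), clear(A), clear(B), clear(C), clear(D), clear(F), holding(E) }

target: towers=[A; B; D; F; G/C] holding=E
         pickup(B) → towers=[A; D; E; F; G/C] holding=B
         pickup(F) → towers=[A; B; D; E; G/C] holding=F
         pickup(D) → towers=[A; B; E; F; G/C] holding=D
         pickup(A) → towers=[B; D; E; F; G/C] holding=A
         pickup(E) → towers=[A; B; D; F; G/C] holding=E  ← match
     unstack(C, G) → towers=[A; B; D; E; F; G] holding=C

pickup(E)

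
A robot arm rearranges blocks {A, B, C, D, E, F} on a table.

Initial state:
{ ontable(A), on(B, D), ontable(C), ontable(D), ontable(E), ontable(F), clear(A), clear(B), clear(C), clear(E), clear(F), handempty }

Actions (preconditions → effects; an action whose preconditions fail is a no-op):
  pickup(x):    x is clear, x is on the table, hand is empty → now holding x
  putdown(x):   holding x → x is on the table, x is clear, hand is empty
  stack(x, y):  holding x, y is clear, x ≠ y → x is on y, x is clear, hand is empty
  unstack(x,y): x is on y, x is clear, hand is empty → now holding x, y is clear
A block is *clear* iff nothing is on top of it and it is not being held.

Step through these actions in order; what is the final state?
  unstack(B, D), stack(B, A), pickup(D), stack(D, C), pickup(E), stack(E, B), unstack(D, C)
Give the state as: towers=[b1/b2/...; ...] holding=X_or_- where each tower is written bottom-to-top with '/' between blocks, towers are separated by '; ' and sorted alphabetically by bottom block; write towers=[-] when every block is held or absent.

step 1 (unstack(B, D)): towers=[A; C; D; E; F] holding=B
step 2 (stack(B, A)): towers=[A/B; C; D; E; F] holding=-
step 3 (pickup(D)): towers=[A/B; C; E; F] holding=D
step 4 (stack(D, C)): towers=[A/B; C/D; E; F] holding=-
step 5 (pickup(E)): towers=[A/B; C/D; F] holding=E
step 6 (stack(E, B)): towers=[A/B/E; C/D; F] holding=-
step 7 (unstack(D, C)): towers=[A/B/E; C; F] holding=D

towers=[A/B/E; C; F] holding=D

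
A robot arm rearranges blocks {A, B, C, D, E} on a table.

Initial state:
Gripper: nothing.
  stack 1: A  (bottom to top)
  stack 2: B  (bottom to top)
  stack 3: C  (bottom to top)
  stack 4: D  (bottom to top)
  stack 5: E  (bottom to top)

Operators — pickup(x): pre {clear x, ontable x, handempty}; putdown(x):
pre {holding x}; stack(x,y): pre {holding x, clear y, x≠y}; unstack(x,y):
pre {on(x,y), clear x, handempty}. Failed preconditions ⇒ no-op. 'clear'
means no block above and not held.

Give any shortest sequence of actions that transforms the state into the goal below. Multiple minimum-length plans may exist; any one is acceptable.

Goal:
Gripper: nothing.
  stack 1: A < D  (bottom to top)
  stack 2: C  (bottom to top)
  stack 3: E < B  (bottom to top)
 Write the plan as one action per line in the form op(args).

step 1 (pickup(B)): towers=[A; C; D; E] holding=B
step 2 (stack(B, E)): towers=[A; C; D; E/B] holding=-
step 3 (pickup(D)): towers=[A; C; E/B] holding=D
step 4 (stack(D, A)): towers=[A/D; C; E/B] holding=-
goal check: towers=[A/D; C; E/B] holding=- — reached (length 4, optimal by BFS)

pickup(B)
stack(B, E)
pickup(D)
stack(D, A)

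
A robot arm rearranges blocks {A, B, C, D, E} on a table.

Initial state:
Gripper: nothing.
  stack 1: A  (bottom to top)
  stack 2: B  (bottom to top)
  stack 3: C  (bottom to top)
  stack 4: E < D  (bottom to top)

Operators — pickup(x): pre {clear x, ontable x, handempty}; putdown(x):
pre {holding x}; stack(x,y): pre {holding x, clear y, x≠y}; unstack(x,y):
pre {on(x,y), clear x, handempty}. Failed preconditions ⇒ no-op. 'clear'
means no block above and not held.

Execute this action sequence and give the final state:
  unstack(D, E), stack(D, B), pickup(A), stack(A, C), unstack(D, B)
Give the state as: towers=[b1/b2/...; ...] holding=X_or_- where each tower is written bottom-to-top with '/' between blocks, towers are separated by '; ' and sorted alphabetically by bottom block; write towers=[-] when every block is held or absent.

step 1 (unstack(D, E)): towers=[A; B; C; E] holding=D
step 2 (stack(D, B)): towers=[A; B/D; C; E] holding=-
step 3 (pickup(A)): towers=[B/D; C; E] holding=A
step 4 (stack(A, C)): towers=[B/D; C/A; E] holding=-
step 5 (unstack(D, B)): towers=[B; C/A; E] holding=D

towers=[B; C/A; E] holding=D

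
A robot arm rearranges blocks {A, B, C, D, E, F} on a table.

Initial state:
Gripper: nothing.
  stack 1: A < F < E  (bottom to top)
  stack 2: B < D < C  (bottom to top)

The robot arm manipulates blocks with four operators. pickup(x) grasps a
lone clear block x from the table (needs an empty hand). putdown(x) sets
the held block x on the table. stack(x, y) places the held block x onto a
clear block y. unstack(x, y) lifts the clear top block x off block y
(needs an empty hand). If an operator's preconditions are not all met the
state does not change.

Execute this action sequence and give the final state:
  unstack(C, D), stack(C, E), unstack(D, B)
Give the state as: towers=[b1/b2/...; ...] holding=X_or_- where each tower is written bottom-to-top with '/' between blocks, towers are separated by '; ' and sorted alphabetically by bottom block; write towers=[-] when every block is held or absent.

towers=[A/F/E/C; B] holding=D

step 1 (unstack(C, D)): towers=[A/F/E; B/D] holding=C
step 2 (stack(C, E)): towers=[A/F/E/C; B/D] holding=-
step 3 (unstack(D, B)): towers=[A/F/E/C; B] holding=D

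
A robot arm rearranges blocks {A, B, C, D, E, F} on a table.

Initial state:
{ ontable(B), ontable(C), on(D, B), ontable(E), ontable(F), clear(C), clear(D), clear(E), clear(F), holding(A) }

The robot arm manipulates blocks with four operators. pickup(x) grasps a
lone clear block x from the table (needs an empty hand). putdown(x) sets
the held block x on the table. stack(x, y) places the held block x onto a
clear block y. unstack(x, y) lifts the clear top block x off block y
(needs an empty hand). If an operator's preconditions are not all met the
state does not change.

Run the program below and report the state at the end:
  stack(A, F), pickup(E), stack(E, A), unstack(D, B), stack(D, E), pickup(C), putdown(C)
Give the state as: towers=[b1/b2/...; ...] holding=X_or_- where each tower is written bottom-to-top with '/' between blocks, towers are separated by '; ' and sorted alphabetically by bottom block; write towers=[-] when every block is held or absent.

step 1 (stack(A, F)): towers=[B/D; C; E; F/A] holding=-
step 2 (pickup(E)): towers=[B/D; C; F/A] holding=E
step 3 (stack(E, A)): towers=[B/D; C; F/A/E] holding=-
step 4 (unstack(D, B)): towers=[B; C; F/A/E] holding=D
step 5 (stack(D, E)): towers=[B; C; F/A/E/D] holding=-
step 6 (pickup(C)): towers=[B; F/A/E/D] holding=C
step 7 (putdown(C)): towers=[B; C; F/A/E/D] holding=-

towers=[B; C; F/A/E/D] holding=-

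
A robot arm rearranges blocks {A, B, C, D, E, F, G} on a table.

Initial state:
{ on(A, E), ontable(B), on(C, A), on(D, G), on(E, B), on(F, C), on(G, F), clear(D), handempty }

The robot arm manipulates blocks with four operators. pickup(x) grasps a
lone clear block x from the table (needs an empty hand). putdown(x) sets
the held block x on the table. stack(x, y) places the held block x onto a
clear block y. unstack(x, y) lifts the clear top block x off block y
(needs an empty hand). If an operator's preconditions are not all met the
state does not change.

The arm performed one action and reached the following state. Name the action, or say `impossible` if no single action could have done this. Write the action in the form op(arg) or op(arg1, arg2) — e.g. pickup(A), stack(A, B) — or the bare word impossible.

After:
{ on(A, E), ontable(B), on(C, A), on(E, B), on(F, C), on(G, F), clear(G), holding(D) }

unstack(D, G)

target: towers=[B/E/A/C/F/G] holding=D
     unstack(D, G) → towers=[B/E/A/C/F/G] holding=D  ← match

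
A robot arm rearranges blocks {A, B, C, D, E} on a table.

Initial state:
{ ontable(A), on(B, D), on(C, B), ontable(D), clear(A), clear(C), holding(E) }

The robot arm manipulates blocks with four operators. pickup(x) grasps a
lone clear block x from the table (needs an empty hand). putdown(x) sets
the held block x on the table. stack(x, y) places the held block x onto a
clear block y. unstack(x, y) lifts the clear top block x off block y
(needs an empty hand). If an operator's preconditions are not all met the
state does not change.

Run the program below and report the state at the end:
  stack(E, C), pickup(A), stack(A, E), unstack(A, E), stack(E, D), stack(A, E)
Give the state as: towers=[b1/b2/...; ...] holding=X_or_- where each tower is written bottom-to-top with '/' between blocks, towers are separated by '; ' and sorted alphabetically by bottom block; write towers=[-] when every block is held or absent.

towers=[D/B/C/E/A] holding=-

step 1 (stack(E, C)): towers=[A; D/B/C/E] holding=-
step 2 (pickup(A)): towers=[D/B/C/E] holding=A
step 3 (stack(A, E)): towers=[D/B/C/E/A] holding=-
step 4 (unstack(A, E)): towers=[D/B/C/E] holding=A
step 5 (stack(E, D)) [no-op]: towers=[D/B/C/E] holding=A
step 6 (stack(A, E)): towers=[D/B/C/E/A] holding=-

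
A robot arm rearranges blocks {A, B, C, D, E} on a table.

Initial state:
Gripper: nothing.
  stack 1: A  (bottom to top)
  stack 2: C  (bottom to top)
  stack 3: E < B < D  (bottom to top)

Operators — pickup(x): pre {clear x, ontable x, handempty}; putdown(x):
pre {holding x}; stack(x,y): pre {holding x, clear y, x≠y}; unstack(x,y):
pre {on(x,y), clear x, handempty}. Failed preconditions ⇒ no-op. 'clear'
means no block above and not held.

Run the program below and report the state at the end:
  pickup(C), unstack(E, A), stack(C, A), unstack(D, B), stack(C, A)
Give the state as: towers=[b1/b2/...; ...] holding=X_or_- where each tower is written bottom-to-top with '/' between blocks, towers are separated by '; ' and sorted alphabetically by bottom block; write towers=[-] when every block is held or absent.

towers=[A/C; E/B] holding=D

step 1 (pickup(C)): towers=[A; E/B/D] holding=C
step 2 (unstack(E, A)) [no-op]: towers=[A; E/B/D] holding=C
step 3 (stack(C, A)): towers=[A/C; E/B/D] holding=-
step 4 (unstack(D, B)): towers=[A/C; E/B] holding=D
step 5 (stack(C, A)) [no-op]: towers=[A/C; E/B] holding=D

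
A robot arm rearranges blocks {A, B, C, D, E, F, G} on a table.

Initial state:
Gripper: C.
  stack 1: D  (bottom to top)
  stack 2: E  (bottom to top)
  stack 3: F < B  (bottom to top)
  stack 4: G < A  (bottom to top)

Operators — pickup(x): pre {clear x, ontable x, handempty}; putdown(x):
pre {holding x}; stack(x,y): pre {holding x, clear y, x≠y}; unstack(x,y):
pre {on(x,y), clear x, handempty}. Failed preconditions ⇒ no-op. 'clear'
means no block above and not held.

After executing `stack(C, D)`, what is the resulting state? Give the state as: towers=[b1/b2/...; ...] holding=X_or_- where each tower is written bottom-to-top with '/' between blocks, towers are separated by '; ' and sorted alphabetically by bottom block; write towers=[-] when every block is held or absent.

towers=[D/C; E; F/B; G/A] holding=-

before: towers=[D; E; F/B; G/A] holding=C
pre[stack(C, D)]: holding(C) ok, clear(D) ok, C≠D ok
all met → apply stack(C, D)
after:  towers=[D/C; E; F/B; G/A] holding=-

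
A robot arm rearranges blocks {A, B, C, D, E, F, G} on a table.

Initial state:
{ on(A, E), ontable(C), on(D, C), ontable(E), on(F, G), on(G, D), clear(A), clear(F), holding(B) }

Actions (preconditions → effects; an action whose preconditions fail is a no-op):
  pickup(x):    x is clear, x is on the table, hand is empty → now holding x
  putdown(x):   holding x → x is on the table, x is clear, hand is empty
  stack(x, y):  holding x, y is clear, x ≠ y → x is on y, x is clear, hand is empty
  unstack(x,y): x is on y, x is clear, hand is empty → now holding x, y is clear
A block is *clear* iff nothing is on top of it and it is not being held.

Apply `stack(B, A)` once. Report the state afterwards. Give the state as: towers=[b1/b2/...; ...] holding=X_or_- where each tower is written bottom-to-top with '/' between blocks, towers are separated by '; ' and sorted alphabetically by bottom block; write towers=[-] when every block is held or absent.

before: towers=[C/D/G/F; E/A] holding=B
pre[stack(B, A)]: holding(B) yes, clear(A) yes, B≠A yes
all met → apply stack(B, A)
after:  towers=[C/D/G/F; E/A/B] holding=-

towers=[C/D/G/F; E/A/B] holding=-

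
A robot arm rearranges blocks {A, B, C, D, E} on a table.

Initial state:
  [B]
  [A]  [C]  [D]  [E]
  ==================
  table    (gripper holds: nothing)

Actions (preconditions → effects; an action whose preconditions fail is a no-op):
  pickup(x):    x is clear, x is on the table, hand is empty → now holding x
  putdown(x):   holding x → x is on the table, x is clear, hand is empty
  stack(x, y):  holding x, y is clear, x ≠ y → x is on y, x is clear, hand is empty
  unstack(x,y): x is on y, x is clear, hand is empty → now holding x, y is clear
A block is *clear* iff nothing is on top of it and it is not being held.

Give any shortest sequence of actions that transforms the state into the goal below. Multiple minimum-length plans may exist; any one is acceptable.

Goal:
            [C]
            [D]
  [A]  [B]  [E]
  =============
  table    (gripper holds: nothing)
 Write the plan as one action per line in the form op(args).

unstack(B, A)
putdown(B)
pickup(D)
stack(D, E)
pickup(C)
stack(C, D)

step 1 (unstack(B, A)): towers=[A; C; D; E] holding=B
step 2 (putdown(B)): towers=[A; B; C; D; E] holding=-
step 3 (pickup(D)): towers=[A; B; C; E] holding=D
step 4 (stack(D, E)): towers=[A; B; C; E/D] holding=-
step 5 (pickup(C)): towers=[A; B; E/D] holding=C
step 6 (stack(C, D)): towers=[A; B; E/D/C] holding=-
goal check: towers=[A; B; E/D/C] holding=- — reached (length 6, optimal by BFS)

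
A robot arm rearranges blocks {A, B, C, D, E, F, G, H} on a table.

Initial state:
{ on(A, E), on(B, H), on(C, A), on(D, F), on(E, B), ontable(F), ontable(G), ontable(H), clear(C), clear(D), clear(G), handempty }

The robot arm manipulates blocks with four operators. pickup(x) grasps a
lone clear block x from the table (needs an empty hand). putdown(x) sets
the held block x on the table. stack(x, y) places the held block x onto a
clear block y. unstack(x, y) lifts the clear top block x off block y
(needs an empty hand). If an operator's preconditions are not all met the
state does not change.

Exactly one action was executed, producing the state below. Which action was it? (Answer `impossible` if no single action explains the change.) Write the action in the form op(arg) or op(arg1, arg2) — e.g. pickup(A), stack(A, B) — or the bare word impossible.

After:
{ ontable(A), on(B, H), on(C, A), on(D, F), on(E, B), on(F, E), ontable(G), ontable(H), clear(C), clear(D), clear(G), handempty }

impossible

target: towers=[A/C; G; H/B/E/F/D] holding=-
         pickup(G) → towers=[F/D; H/B/E/A/C] holding=G
     unstack(D, F) → towers=[F; G; H/B/E/A/C] holding=D
     unstack(C, A) → towers=[F/D; G; H/B/E/A] holding=C
none of the 3 applicable actions match → impossible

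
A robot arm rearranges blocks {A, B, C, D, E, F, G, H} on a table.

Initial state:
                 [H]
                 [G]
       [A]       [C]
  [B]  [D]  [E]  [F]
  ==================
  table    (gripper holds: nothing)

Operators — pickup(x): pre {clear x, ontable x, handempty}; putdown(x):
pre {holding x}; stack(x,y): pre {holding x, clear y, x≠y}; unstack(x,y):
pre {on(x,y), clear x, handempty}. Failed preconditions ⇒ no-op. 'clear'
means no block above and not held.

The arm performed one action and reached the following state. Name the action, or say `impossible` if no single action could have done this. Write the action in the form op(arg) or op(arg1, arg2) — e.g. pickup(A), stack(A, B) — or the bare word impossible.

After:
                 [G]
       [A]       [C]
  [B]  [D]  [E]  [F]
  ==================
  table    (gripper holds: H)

target: towers=[B; D/A; E; F/C/G] holding=H
     unstack(A, D) → towers=[B; D; E; F/C/G/H] holding=A
         pickup(E) → towers=[B; D/A; F/C/G/H] holding=E
     unstack(H, G) → towers=[B; D/A; E; F/C/G] holding=H  ← match
         pickup(B) → towers=[D/A; E; F/C/G/H] holding=B

unstack(H, G)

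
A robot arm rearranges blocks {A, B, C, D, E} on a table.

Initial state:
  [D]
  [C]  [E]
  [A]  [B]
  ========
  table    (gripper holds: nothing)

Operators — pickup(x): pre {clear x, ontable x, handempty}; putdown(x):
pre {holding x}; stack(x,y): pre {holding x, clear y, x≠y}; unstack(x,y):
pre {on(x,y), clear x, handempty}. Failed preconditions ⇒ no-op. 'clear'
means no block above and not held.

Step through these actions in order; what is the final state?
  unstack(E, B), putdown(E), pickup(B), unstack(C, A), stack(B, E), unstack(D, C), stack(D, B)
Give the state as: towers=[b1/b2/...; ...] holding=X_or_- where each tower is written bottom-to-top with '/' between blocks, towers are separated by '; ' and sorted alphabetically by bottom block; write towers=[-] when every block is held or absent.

towers=[A/C; E/B/D] holding=-

step 1 (unstack(E, B)): towers=[A/C/D; B] holding=E
step 2 (putdown(E)): towers=[A/C/D; B; E] holding=-
step 3 (pickup(B)): towers=[A/C/D; E] holding=B
step 4 (unstack(C, A)) [no-op]: towers=[A/C/D; E] holding=B
step 5 (stack(B, E)): towers=[A/C/D; E/B] holding=-
step 6 (unstack(D, C)): towers=[A/C; E/B] holding=D
step 7 (stack(D, B)): towers=[A/C; E/B/D] holding=-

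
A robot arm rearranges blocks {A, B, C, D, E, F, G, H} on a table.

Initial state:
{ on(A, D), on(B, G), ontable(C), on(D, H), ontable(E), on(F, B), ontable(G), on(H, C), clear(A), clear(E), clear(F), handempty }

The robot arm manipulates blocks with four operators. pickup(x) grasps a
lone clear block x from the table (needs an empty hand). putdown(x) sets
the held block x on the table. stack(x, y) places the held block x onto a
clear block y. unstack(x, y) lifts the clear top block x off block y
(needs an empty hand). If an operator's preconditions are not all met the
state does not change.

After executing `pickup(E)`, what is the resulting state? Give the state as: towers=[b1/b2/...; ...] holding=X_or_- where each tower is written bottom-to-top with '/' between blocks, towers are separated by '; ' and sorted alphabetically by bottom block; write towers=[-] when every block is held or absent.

towers=[C/H/D/A; G/B/F] holding=E

before: towers=[C/H/D/A; E; G/B/F] holding=-
pre[pickup(E)]: clear(E) ✓, ontable(E) ✓, handempty ✓
all met → apply pickup(E)
after:  towers=[C/H/D/A; G/B/F] holding=E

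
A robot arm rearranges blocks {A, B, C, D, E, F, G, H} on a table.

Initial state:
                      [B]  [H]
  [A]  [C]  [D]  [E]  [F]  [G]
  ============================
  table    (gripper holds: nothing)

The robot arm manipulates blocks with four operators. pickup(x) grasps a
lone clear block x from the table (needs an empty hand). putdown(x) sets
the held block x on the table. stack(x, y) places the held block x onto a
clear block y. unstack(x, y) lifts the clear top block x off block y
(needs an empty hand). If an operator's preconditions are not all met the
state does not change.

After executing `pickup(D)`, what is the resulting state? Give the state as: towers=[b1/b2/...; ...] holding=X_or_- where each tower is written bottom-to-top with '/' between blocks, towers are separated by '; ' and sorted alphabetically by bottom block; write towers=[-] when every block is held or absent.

towers=[A; C; E; F/B; G/H] holding=D

before: towers=[A; C; D; E; F/B; G/H] holding=-
pre[pickup(D)]: clear(D) ✓, ontable(D) ✓, handempty ✓
all met → apply pickup(D)
after:  towers=[A; C; E; F/B; G/H] holding=D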